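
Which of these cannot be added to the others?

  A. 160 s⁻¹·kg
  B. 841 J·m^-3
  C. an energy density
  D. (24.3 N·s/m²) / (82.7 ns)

Work out the base dimensions of each:
  A. kg·s⁻¹
  B. J·m⁻³ = N·m·m⁻³ = kg·m⁻¹·s⁻²
  C. [energy density] = kg·m⁻¹·s⁻²
  D. [kg·m⁻¹·s⁻¹] / [s] = kg·m⁻¹·s⁻²
All reduce to kg·m⁻¹·s⁻² except A., which is kg·s⁻¹.

A.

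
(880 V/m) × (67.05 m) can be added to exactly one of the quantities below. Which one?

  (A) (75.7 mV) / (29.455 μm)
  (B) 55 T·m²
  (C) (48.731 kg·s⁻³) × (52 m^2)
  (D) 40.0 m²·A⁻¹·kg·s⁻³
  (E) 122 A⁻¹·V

Reference: [kg·m·s⁻³·A⁻¹] · [m] = kg·m²·s⁻³·A⁻¹.
Each option:
  (A) [kg·m²·s⁻³·A⁻¹] / [m] = kg·m·s⁻³·A⁻¹
  (B) T·m² = Wb·m⁻²·m² = kg·m²·s⁻²·A⁻¹
  (C) [kg·s⁻³] · [m²] = kg·m²·s⁻³
  (D) kg·m²·s⁻³·A⁻¹  ← same
  (E) V·A⁻¹ = J·C⁻¹·A⁻¹ = kg·m²·s⁻³·A⁻²
Only (D) matches kg·m²·s⁻³·A⁻¹.

(D)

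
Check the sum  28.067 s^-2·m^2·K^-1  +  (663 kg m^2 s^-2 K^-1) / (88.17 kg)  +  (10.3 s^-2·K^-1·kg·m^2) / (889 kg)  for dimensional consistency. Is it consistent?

Reduce each to base SI dimensions:
  28.067 s^-2·m^2·K^-1:  m²·s⁻²·K⁻¹
  (663 kg m^2 s^-2 K^-1) / (88.17 kg):  [kg·m²·s⁻²·K⁻¹] / [kg] = m²·s⁻²·K⁻¹
  (10.3 s^-2·K^-1·kg·m^2) / (889 kg):  [kg·m²·s⁻²·K⁻¹] / [kg] = m²·s⁻²·K⁻¹
Every term reduces to m²·s⁻²·K⁻¹.

Yes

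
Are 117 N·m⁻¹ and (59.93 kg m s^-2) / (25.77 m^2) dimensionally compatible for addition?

Expand each in SI base units:
  117 N·m⁻¹:  N·m⁻¹ = kg·m·s⁻²·m⁻¹ = kg·s⁻²
  (59.93 kg m s^-2) / (25.77 m^2):  [kg·m·s⁻²] / [m²] = kg·m⁻¹·s⁻²
kg·s⁻² ≠ kg·m⁻¹·s⁻², so they cannot be added.

No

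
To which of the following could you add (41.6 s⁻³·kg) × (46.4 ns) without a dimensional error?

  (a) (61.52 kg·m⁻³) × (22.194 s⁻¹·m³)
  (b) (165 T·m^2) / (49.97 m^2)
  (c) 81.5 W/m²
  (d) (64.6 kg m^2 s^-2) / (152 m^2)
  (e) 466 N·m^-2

(d)

Reference: [kg·s⁻³] · [s] = kg·s⁻².
Each option:
  (a) [kg·m⁻³] · [m³·s⁻¹] = kg·s⁻¹
  (b) [kg·m²·s⁻²·A⁻¹] / [m²] = kg·s⁻²·A⁻¹
  (c) W·m⁻² = J·s⁻¹·m⁻² = kg·s⁻³
  (d) [kg·m²·s⁻²] / [m²] = kg·s⁻²  ← same
  (e) N·m⁻² = kg·m·s⁻²·m⁻² = kg·m⁻¹·s⁻²
Only (d) matches kg·s⁻².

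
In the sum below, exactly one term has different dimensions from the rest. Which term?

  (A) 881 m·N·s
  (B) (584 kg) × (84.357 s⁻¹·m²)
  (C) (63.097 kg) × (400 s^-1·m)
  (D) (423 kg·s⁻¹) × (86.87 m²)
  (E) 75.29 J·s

Work out the base dimensions of each:
  (A) N·m·s = kg·m·s⁻²·m·s = kg·m²·s⁻¹
  (B) [kg] · [m²·s⁻¹] = kg·m²·s⁻¹
  (C) [kg] · [m·s⁻¹] = kg·m·s⁻¹
  (D) [kg·s⁻¹] · [m²] = kg·m²·s⁻¹
  (E) J·s = N·m·s = kg·m²·s⁻¹
All reduce to kg·m²·s⁻¹ except (C), which is kg·m·s⁻¹.

(C)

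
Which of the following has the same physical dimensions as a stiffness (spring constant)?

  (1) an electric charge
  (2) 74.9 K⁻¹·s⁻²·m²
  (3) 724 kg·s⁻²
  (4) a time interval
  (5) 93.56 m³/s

Reference: [stiffness (spring constant)] = kg·s⁻².
Each option:
  (1) [electric charge] = s·A
  (2) m²·s⁻²·K⁻¹
  (3) kg·s⁻²  ← same
  (4) [time interval] = s
  (5) m³·s⁻¹
Only (3) matches kg·s⁻².

(3)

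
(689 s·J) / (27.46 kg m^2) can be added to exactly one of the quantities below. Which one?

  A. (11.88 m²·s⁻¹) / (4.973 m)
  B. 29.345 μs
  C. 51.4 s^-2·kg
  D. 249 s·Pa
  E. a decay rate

E.

Reference: [kg·m²·s⁻¹] / [kg·m²] = s⁻¹.
Each option:
  A. [m²·s⁻¹] / [m] = m·s⁻¹
  B. s
  C. kg·s⁻²
  D. Pa·s = N·m⁻²·s = kg·m⁻¹·s⁻¹
  E. [decay rate] = s⁻¹  ← same
Only E. matches s⁻¹.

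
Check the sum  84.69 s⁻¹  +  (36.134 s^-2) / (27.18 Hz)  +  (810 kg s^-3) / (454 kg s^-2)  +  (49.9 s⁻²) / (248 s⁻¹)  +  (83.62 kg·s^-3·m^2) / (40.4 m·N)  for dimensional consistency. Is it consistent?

Yes

Work out the base dimensions of each:
  84.69 s⁻¹:  s⁻¹
  (36.134 s^-2) / (27.18 Hz):  [s⁻²] / [s⁻¹] = s⁻¹
  (810 kg s^-3) / (454 kg s^-2):  [kg·s⁻³] / [kg·s⁻²] = s⁻¹
  (49.9 s⁻²) / (248 s⁻¹):  [s⁻²] / [s⁻¹] = s⁻¹
  (83.62 kg·s^-3·m^2) / (40.4 m·N):  [kg·m²·s⁻³] / [kg·m²·s⁻²] = s⁻¹
Every term reduces to s⁻¹.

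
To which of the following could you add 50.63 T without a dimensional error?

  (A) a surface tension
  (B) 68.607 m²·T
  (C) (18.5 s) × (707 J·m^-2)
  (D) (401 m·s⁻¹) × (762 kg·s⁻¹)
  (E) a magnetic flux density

(E)

Reference: T = Wb·m⁻² = kg·s⁻²·A⁻¹.
Each option:
  (A) [surface tension] = kg·s⁻²
  (B) T·m² = Wb·m⁻²·m² = kg·m²·s⁻²·A⁻¹
  (C) [s] · [kg·s⁻²] = kg·s⁻¹
  (D) [m·s⁻¹] · [kg·s⁻¹] = kg·m·s⁻²
  (E) [magnetic flux density] = kg·s⁻²·A⁻¹  ← same
Only (E) matches kg·s⁻²·A⁻¹.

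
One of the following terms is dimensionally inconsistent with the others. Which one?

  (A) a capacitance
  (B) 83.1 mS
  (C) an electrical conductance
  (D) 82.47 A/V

(A)

Reduce each to base SI dimensions:
  (A) [capacitance] = kg⁻¹·m⁻²·s⁴·A²
  (B) S = Ω⁻¹ = kg⁻¹·m⁻²·s³·A²
  (C) [electrical conductance] = kg⁻¹·m⁻²·s³·A²
  (D) A·V⁻¹ = A·(J·C⁻¹)⁻¹ = kg⁻¹·m⁻²·s³·A²
All reduce to kg⁻¹·m⁻²·s³·A² except (A), which is kg⁻¹·m⁻²·s⁴·A².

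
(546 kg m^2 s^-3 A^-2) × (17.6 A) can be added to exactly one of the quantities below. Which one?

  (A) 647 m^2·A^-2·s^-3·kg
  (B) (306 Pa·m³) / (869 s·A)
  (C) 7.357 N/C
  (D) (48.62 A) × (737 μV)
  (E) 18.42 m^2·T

(B)

Reference: [kg·m²·s⁻³·A⁻²] · [A] = kg·m²·s⁻³·A⁻¹.
Each option:
  (A) kg·m²·s⁻³·A⁻²
  (B) [kg·m²·s⁻²] / [s·A] = kg·m²·s⁻³·A⁻¹  ← same
  (C) N·C⁻¹ = kg·m·s⁻²·(s·A)⁻¹ = kg·m·s⁻³·A⁻¹
  (D) [A] · [kg·m²·s⁻³·A⁻¹] = kg·m²·s⁻³
  (E) T·m² = Wb·m⁻²·m² = kg·m²·s⁻²·A⁻¹
Only (B) matches kg·m²·s⁻³·A⁻¹.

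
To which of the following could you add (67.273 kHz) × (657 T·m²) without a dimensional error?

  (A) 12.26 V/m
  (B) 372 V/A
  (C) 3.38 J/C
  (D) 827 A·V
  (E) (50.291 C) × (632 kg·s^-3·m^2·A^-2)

Reference: [s⁻¹] · [kg·m²·s⁻²·A⁻¹] = kg·m²·s⁻³·A⁻¹.
Each option:
  (A) V·m⁻¹ = J·C⁻¹·m⁻¹ = kg·m·s⁻³·A⁻¹
  (B) V·A⁻¹ = J·C⁻¹·A⁻¹ = kg·m²·s⁻³·A⁻²
  (C) J·C⁻¹ = N·m·(s·A)⁻¹ = kg·m²·s⁻³·A⁻¹  ← same
  (D) V·A = J·C⁻¹·A = kg·m²·s⁻³
  (E) [s·A] · [kg·m²·s⁻³·A⁻²] = kg·m²·s⁻²·A⁻¹
Only (C) matches kg·m²·s⁻³·A⁻¹.

(C)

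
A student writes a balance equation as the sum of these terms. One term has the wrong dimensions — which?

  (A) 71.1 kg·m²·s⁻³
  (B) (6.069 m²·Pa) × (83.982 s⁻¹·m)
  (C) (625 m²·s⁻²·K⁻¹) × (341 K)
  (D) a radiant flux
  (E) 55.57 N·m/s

(C)

Reduce each to base SI dimensions:
  (A) kg·m²·s⁻³
  (B) [kg·m·s⁻²] · [m·s⁻¹] = kg·m²·s⁻³
  (C) [m²·s⁻²·K⁻¹] · [K] = m²·s⁻²
  (D) [radiant flux] = kg·m²·s⁻³
  (E) N·m·s⁻¹ = kg·m·s⁻²·m·s⁻¹ = kg·m²·s⁻³
All reduce to kg·m²·s⁻³ except (C), which is m²·s⁻².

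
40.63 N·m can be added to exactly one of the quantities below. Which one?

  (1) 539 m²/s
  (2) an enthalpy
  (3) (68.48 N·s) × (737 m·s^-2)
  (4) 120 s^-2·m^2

(2)

Reference: N·m = kg·m·s⁻²·m = kg·m²·s⁻².
Each option:
  (1) m²·s⁻¹
  (2) [enthalpy] = kg·m²·s⁻²  ← same
  (3) [kg·m·s⁻¹] · [m·s⁻²] = kg·m²·s⁻³
  (4) m²·s⁻²
Only (2) matches kg·m²·s⁻².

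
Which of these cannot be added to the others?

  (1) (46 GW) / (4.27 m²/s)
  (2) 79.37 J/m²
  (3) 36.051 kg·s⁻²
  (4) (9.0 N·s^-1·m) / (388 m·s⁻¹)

Dimensions:
  (1) [kg·m²·s⁻³] / [m²·s⁻¹] = kg·s⁻²
  (2) J·m⁻² = N·m·m⁻² = kg·s⁻²
  (3) kg·s⁻²
  (4) [kg·m²·s⁻³] / [m·s⁻¹] = kg·m·s⁻²
All reduce to kg·s⁻² except (4), which is kg·m·s⁻².

(4)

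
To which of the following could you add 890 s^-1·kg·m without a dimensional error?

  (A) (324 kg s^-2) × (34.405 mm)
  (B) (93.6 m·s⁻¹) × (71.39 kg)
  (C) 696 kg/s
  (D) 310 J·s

Reference: kg·m·s⁻¹.
Each option:
  (A) [kg·s⁻²] · [m] = kg·m·s⁻²
  (B) [m·s⁻¹] · [kg] = kg·m·s⁻¹  ← same
  (C) kg·s⁻¹
  (D) J·s = N·m·s = kg·m²·s⁻¹
Only (B) matches kg·m·s⁻¹.

(B)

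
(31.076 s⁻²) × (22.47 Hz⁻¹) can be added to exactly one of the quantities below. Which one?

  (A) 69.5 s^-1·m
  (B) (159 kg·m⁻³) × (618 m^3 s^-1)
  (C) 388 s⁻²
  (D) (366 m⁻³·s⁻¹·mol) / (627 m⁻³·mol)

Reference: [s⁻²] · [s] = s⁻¹.
Each option:
  (A) m·s⁻¹
  (B) [kg·m⁻³] · [m³·s⁻¹] = kg·s⁻¹
  (C) s⁻²
  (D) [m⁻³·s⁻¹·mol] / [m⁻³·mol] = s⁻¹  ← same
Only (D) matches s⁻¹.

(D)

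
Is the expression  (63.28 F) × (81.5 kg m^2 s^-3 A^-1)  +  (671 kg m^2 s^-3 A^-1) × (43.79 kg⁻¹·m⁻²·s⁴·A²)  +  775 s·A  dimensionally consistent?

Yes

Dimensions:
  (63.28 F) × (81.5 kg m^2 s^-3 A^-1):  [kg⁻¹·m⁻²·s⁴·A²] · [kg·m²·s⁻³·A⁻¹] = s·A
  (671 kg m^2 s^-3 A^-1) × (43.79 kg⁻¹·m⁻²·s⁴·A²):  [kg·m²·s⁻³·A⁻¹] · [kg⁻¹·m⁻²·s⁴·A²] = s·A
  775 s·A:  A·s = s·A
Every term reduces to s·A.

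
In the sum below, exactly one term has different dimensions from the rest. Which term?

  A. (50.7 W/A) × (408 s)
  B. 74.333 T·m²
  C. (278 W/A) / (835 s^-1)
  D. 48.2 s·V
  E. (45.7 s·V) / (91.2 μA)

E.

Reduce each to base SI dimensions:
  A. [kg·m²·s⁻³·A⁻¹] · [s] = kg·m²·s⁻²·A⁻¹
  B. T·m² = Wb·m⁻²·m² = kg·m²·s⁻²·A⁻¹
  C. [kg·m²·s⁻³·A⁻¹] / [s⁻¹] = kg·m²·s⁻²·A⁻¹
  D. V·s = J·C⁻¹·s = kg·m²·s⁻²·A⁻¹
  E. [kg·m²·s⁻²·A⁻¹] / [A] = kg·m²·s⁻²·A⁻²
All reduce to kg·m²·s⁻²·A⁻¹ except E., which is kg·m²·s⁻²·A⁻².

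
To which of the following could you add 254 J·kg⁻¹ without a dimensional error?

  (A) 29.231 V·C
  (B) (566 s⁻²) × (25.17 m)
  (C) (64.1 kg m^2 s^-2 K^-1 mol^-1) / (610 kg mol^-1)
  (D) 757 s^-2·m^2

Reference: J·kg⁻¹ = N·m·kg⁻¹ = m²·s⁻².
Each option:
  (A) C·V = s·A·J·C⁻¹ = kg·m²·s⁻²
  (B) [s⁻²] · [m] = m·s⁻²
  (C) [kg·m²·s⁻²·K⁻¹·mol⁻¹] / [kg·mol⁻¹] = m²·s⁻²·K⁻¹
  (D) m²·s⁻²  ← same
Only (D) matches m²·s⁻².

(D)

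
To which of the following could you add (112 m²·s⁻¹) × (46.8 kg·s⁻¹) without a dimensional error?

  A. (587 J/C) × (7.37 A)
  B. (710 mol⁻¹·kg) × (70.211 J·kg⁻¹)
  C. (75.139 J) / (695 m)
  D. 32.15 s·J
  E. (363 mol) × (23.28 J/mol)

Reference: [m²·s⁻¹] · [kg·s⁻¹] = kg·m²·s⁻².
Each option:
  A. [kg·m²·s⁻³·A⁻¹] · [A] = kg·m²·s⁻³
  B. [kg·mol⁻¹] · [m²·s⁻²] = kg·m²·s⁻²·mol⁻¹
  C. [kg·m²·s⁻²] / [m] = kg·m·s⁻²
  D. J·s = N·m·s = kg·m²·s⁻¹
  E. [mol] · [kg·m²·s⁻²·mol⁻¹] = kg·m²·s⁻²  ← same
Only E. matches kg·m²·s⁻².

E.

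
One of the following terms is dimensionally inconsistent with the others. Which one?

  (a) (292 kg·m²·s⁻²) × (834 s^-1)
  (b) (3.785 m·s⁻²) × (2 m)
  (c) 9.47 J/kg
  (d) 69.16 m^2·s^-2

Expand each in SI base units:
  (a) [kg·m²·s⁻²] · [s⁻¹] = kg·m²·s⁻³
  (b) [m·s⁻²] · [m] = m²·s⁻²
  (c) J·kg⁻¹ = N·m·kg⁻¹ = m²·s⁻²
  (d) m²·s⁻²
All reduce to m²·s⁻² except (a), which is kg·m²·s⁻³.

(a)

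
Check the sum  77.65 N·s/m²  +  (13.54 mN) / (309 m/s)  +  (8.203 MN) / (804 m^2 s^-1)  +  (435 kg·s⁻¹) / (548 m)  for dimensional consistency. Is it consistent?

No

Dimensions:
  77.65 N·s/m²:  N·s·m⁻² = kg·m·s⁻²·s·m⁻² = kg·m⁻¹·s⁻¹
  (13.54 mN) / (309 m/s):  [kg·m·s⁻²] / [m·s⁻¹] = kg·s⁻¹
  (8.203 MN) / (804 m^2 s^-1):  [kg·m·s⁻²] / [m²·s⁻¹] = kg·m⁻¹·s⁻¹
  (435 kg·s⁻¹) / (548 m):  [kg·s⁻¹] / [m] = kg·m⁻¹·s⁻¹
The terms do not share a single dimension (kg·m⁻¹·s⁻¹ vs kg·s⁻¹).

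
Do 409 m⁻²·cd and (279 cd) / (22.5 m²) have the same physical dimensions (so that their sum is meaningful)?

Expand each in SI base units:
  409 m⁻²·cd:  cd·m⁻² = m⁻²·cd
  (279 cd) / (22.5 m²):  [cd] / [m²] = m⁻²·cd
Both are m⁻²·cd, so they have the same dimensions and can be added.

Yes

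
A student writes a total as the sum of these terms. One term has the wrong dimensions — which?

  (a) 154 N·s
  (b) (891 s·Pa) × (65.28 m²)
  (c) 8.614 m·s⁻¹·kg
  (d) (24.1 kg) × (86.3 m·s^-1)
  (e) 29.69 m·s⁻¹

(e)

Dimensions:
  (a) N·s = kg·m·s⁻²·s = kg·m·s⁻¹
  (b) [kg·m⁻¹·s⁻¹] · [m²] = kg·m·s⁻¹
  (c) kg·m·s⁻¹
  (d) [kg] · [m·s⁻¹] = kg·m·s⁻¹
  (e) m·s⁻¹
All reduce to kg·m·s⁻¹ except (e), which is m·s⁻¹.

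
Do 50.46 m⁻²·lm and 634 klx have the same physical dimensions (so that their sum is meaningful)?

Yes

Expand each in SI base units:
  50.46 m⁻²·lm:  lm·m⁻² = cd·m⁻² = m⁻²·cd
  634 klx:  lx = lm·m⁻² = m⁻²·cd
Both are m⁻²·cd, so they have the same dimensions and can be added.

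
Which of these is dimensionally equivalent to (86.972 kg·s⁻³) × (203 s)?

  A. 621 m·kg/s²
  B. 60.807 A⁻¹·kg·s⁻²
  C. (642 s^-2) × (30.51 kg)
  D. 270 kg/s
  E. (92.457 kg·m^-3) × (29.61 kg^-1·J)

Reference: [kg·s⁻³] · [s] = kg·s⁻².
Each option:
  A. kg·m·s⁻²
  B. kg·s⁻²·A⁻¹
  C. [s⁻²] · [kg] = kg·s⁻²  ← same
  D. kg·s⁻¹
  E. [kg·m⁻³] · [m²·s⁻²] = kg·m⁻¹·s⁻²
Only C. matches kg·s⁻².

C.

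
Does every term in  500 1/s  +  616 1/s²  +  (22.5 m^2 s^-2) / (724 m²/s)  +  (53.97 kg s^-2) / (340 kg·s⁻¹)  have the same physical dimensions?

No

Dimensions:
  500 1/s:  s⁻¹
  616 1/s²:  s⁻²
  (22.5 m^2 s^-2) / (724 m²/s):  [m²·s⁻²] / [m²·s⁻¹] = s⁻¹
  (53.97 kg s^-2) / (340 kg·s⁻¹):  [kg·s⁻²] / [kg·s⁻¹] = s⁻¹
The terms do not share a single dimension (s⁻² vs s⁻¹).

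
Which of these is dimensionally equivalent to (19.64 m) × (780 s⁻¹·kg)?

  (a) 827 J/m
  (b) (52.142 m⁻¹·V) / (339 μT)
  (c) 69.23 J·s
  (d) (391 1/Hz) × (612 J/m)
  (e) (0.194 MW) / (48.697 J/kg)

(d)

Reference: [m] · [kg·s⁻¹] = kg·m·s⁻¹.
Each option:
  (a) J·m⁻¹ = N·m·m⁻¹ = kg·m·s⁻²
  (b) [kg·m·s⁻³·A⁻¹] / [kg·s⁻²·A⁻¹] = m·s⁻¹
  (c) J·s = N·m·s = kg·m²·s⁻¹
  (d) [s] · [kg·m·s⁻²] = kg·m·s⁻¹  ← same
  (e) [kg·m²·s⁻³] / [m²·s⁻²] = kg·s⁻¹
Only (d) matches kg·m·s⁻¹.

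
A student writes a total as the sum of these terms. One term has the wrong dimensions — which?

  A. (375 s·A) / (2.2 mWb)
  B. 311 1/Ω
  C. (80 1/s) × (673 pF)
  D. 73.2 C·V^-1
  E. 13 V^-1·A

D.

Reduce each to base SI dimensions:
  A. [s·A] / [kg·m²·s⁻²·A⁻¹] = kg⁻¹·m⁻²·s³·A²
  B. Ω⁻¹ = (V·A⁻¹)⁻¹ = kg⁻¹·m⁻²·s³·A²
  C. [s⁻¹] · [kg⁻¹·m⁻²·s⁴·A²] = kg⁻¹·m⁻²·s³·A²
  D. C·V⁻¹ = s·A·(J·C⁻¹)⁻¹ = kg⁻¹·m⁻²·s⁴·A²
  E. A·V⁻¹ = A·(J·C⁻¹)⁻¹ = kg⁻¹·m⁻²·s³·A²
All reduce to kg⁻¹·m⁻²·s³·A² except D., which is kg⁻¹·m⁻²·s⁴·A².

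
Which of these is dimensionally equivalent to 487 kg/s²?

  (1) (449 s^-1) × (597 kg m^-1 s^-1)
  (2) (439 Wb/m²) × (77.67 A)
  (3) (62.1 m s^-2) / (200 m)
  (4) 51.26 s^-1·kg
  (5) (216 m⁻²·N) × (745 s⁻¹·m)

(2)

Reference: kg·s⁻².
Each option:
  (1) [s⁻¹] · [kg·m⁻¹·s⁻¹] = kg·m⁻¹·s⁻²
  (2) [kg·s⁻²·A⁻¹] · [A] = kg·s⁻²  ← same
  (3) [m·s⁻²] / [m] = s⁻²
  (4) kg·s⁻¹
  (5) [kg·m⁻¹·s⁻²] · [m·s⁻¹] = kg·s⁻³
Only (2) matches kg·s⁻².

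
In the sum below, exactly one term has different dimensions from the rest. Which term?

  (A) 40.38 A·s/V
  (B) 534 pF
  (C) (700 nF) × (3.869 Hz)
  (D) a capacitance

In SI base units:
  (A) A·s·V⁻¹ = A·s·(J·C⁻¹)⁻¹ = kg⁻¹·m⁻²·s⁴·A²
  (B) F = C·V⁻¹ = kg⁻¹·m⁻²·s⁴·A²
  (C) [kg⁻¹·m⁻²·s⁴·A²] · [s⁻¹] = kg⁻¹·m⁻²·s³·A²
  (D) [capacitance] = kg⁻¹·m⁻²·s⁴·A²
All reduce to kg⁻¹·m⁻²·s⁴·A² except (C), which is kg⁻¹·m⁻²·s³·A².

(C)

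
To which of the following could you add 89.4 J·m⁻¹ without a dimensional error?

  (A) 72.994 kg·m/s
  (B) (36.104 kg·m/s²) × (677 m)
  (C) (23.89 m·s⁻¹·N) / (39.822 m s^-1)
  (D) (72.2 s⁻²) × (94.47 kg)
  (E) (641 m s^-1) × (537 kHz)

(C)

Reference: J·m⁻¹ = N·m·m⁻¹ = kg·m·s⁻².
Each option:
  (A) kg·m·s⁻¹
  (B) [kg·m·s⁻²] · [m] = kg·m²·s⁻²
  (C) [kg·m²·s⁻³] / [m·s⁻¹] = kg·m·s⁻²  ← same
  (D) [s⁻²] · [kg] = kg·s⁻²
  (E) [m·s⁻¹] · [s⁻¹] = m·s⁻²
Only (C) matches kg·m·s⁻².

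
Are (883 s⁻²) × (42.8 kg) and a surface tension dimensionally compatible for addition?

Work out the base dimensions of each:
  (883 s⁻²) × (42.8 kg):  [s⁻²] · [kg] = kg·s⁻²
  a surface tension:  [surface tension] = kg·s⁻²
Both are kg·s⁻², so they have the same dimensions and can be added.

Yes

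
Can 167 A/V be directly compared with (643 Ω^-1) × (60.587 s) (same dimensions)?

In SI base units:
  167 A/V:  A·V⁻¹ = A·(J·C⁻¹)⁻¹ = kg⁻¹·m⁻²·s³·A²
  (643 Ω^-1) × (60.587 s):  [kg⁻¹·m⁻²·s³·A²] · [s] = kg⁻¹·m⁻²·s⁴·A²
kg⁻¹·m⁻²·s³·A² ≠ kg⁻¹·m⁻²·s⁴·A², so they cannot be added.

No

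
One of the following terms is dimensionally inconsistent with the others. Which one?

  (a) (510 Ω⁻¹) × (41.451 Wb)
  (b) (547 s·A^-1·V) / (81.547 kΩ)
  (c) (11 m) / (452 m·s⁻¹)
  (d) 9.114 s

Reduce each to base SI dimensions:
  (a) [kg⁻¹·m⁻²·s³·A²] · [kg·m²·s⁻²·A⁻¹] = s·A
  (b) [kg·m²·s⁻²·A⁻²] / [kg·m²·s⁻³·A⁻²] = s
  (c) [m] / [m·s⁻¹] = s
  (d) s
All reduce to s except (a), which is s·A.

(a)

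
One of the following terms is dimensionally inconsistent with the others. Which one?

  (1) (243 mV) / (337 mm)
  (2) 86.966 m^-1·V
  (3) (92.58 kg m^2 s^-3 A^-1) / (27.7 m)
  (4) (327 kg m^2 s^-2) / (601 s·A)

Work out the base dimensions of each:
  (1) [kg·m²·s⁻³·A⁻¹] / [m] = kg·m·s⁻³·A⁻¹
  (2) V·m⁻¹ = J·C⁻¹·m⁻¹ = kg·m·s⁻³·A⁻¹
  (3) [kg·m²·s⁻³·A⁻¹] / [m] = kg·m·s⁻³·A⁻¹
  (4) [kg·m²·s⁻²] / [s·A] = kg·m²·s⁻³·A⁻¹
All reduce to kg·m·s⁻³·A⁻¹ except (4), which is kg·m²·s⁻³·A⁻¹.

(4)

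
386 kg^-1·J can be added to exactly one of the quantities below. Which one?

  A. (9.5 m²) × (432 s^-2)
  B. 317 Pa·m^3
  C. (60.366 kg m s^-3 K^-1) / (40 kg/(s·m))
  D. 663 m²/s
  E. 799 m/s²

Reference: J·kg⁻¹ = N·m·kg⁻¹ = m²·s⁻².
Each option:
  A. [m²] · [s⁻²] = m²·s⁻²  ← same
  B. Pa·m³ = N·m⁻²·m³ = kg·m²·s⁻²
  C. [kg·m·s⁻³·K⁻¹] / [kg·m⁻¹·s⁻¹] = m²·s⁻²·K⁻¹
  D. m²·s⁻¹
  E. m·s⁻²
Only A. matches m²·s⁻².

A.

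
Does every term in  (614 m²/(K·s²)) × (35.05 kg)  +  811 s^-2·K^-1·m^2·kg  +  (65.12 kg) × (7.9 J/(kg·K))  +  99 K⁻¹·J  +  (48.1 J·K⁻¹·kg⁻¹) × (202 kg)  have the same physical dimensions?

Work out the base dimensions of each:
  (614 m²/(K·s²)) × (35.05 kg):  [m²·s⁻²·K⁻¹] · [kg] = kg·m²·s⁻²·K⁻¹
  811 s^-2·K^-1·m^2·kg:  kg·m²·s⁻²·K⁻¹
  (65.12 kg) × (7.9 J/(kg·K)):  [kg] · [m²·s⁻²·K⁻¹] = kg·m²·s⁻²·K⁻¹
  99 K⁻¹·J:  J·K⁻¹ = N·m·K⁻¹ = kg·m²·s⁻²·K⁻¹
  (48.1 J·K⁻¹·kg⁻¹) × (202 kg):  [m²·s⁻²·K⁻¹] · [kg] = kg·m²·s⁻²·K⁻¹
Every term reduces to kg·m²·s⁻²·K⁻¹.

Yes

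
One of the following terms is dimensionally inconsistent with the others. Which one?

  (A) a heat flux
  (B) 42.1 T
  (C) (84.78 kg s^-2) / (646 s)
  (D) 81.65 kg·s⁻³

(B)

Expand each in SI base units:
  (A) [heat flux] = kg·s⁻³
  (B) T = Wb·m⁻² = kg·s⁻²·A⁻¹
  (C) [kg·s⁻²] / [s] = kg·s⁻³
  (D) kg·s⁻³
All reduce to kg·s⁻³ except (B), which is kg·s⁻²·A⁻¹.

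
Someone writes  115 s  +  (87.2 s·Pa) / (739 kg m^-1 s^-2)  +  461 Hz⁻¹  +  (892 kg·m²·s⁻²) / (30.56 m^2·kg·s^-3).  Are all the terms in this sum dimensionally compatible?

Yes

In SI base units:
  115 s:  s
  (87.2 s·Pa) / (739 kg m^-1 s^-2):  [kg·m⁻¹·s⁻¹] / [kg·m⁻¹·s⁻²] = s
  461 Hz⁻¹:  Hz⁻¹ = (s⁻¹)⁻¹ = s
  (892 kg·m²·s⁻²) / (30.56 m^2·kg·s^-3):  [kg·m²·s⁻²] / [kg·m²·s⁻³] = s
Every term reduces to s.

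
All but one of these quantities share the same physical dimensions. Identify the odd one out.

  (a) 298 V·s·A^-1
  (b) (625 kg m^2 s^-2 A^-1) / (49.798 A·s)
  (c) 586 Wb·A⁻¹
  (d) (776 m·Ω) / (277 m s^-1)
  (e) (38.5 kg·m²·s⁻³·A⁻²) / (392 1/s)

(b)

Dimensions:
  (a) V·s·A⁻¹ = J·C⁻¹·s·A⁻¹ = kg·m²·s⁻²·A⁻²
  (b) [kg·m²·s⁻²·A⁻¹] / [s·A] = kg·m²·s⁻³·A⁻²
  (c) Wb·A⁻¹ = V·s·A⁻¹ = kg·m²·s⁻²·A⁻²
  (d) [kg·m³·s⁻³·A⁻²] / [m·s⁻¹] = kg·m²·s⁻²·A⁻²
  (e) [kg·m²·s⁻³·A⁻²] / [s⁻¹] = kg·m²·s⁻²·A⁻²
All reduce to kg·m²·s⁻²·A⁻² except (b), which is kg·m²·s⁻³·A⁻².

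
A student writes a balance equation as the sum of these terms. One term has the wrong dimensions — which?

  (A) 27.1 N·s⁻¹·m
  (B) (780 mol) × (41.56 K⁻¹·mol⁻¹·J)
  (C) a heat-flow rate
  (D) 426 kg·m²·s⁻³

Dimensions:
  (A) N·m·s⁻¹ = kg·m·s⁻²·m·s⁻¹ = kg·m²·s⁻³
  (B) [mol] · [kg·m²·s⁻²·K⁻¹·mol⁻¹] = kg·m²·s⁻²·K⁻¹
  (C) [heat-flow rate] = kg·m²·s⁻³
  (D) kg·m²·s⁻³
All reduce to kg·m²·s⁻³ except (B), which is kg·m²·s⁻²·K⁻¹.

(B)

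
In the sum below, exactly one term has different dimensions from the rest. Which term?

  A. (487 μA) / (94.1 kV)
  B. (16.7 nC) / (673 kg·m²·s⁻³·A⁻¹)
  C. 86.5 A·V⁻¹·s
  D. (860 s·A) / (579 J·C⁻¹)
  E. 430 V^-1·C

A.

Expand each in SI base units:
  A. [A] / [kg·m²·s⁻³·A⁻¹] = kg⁻¹·m⁻²·s³·A²
  B. [s·A] / [kg·m²·s⁻³·A⁻¹] = kg⁻¹·m⁻²·s⁴·A²
  C. A·s·V⁻¹ = A·s·(J·C⁻¹)⁻¹ = kg⁻¹·m⁻²·s⁴·A²
  D. [s·A] / [kg·m²·s⁻³·A⁻¹] = kg⁻¹·m⁻²·s⁴·A²
  E. C·V⁻¹ = s·A·(J·C⁻¹)⁻¹ = kg⁻¹·m⁻²·s⁴·A²
All reduce to kg⁻¹·m⁻²·s⁴·A² except A., which is kg⁻¹·m⁻²·s³·A².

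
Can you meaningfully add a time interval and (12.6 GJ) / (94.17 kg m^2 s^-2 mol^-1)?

Reduce each to base SI dimensions:
  a time interval:  [time interval] = s
  (12.6 GJ) / (94.17 kg m^2 s^-2 mol^-1):  [kg·m²·s⁻²] / [kg·m²·s⁻²·mol⁻¹] = mol
s ≠ mol, so they cannot be added.

No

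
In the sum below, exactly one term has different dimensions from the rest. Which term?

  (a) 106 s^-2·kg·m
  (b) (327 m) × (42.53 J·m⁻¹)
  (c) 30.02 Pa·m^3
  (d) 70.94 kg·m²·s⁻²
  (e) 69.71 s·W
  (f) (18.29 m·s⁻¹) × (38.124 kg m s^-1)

(a)

Reduce each to base SI dimensions:
  (a) kg·m·s⁻²
  (b) [m] · [kg·m·s⁻²] = kg·m²·s⁻²
  (c) Pa·m³ = N·m⁻²·m³ = kg·m²·s⁻²
  (d) kg·m²·s⁻²
  (e) W·s = J·s⁻¹·s = kg·m²·s⁻²
  (f) [m·s⁻¹] · [kg·m·s⁻¹] = kg·m²·s⁻²
All reduce to kg·m²·s⁻² except (a), which is kg·m·s⁻².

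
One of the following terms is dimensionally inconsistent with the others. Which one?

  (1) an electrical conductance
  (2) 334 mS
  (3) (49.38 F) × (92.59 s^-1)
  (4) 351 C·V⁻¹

In SI base units:
  (1) [electrical conductance] = kg⁻¹·m⁻²·s³·A²
  (2) S = Ω⁻¹ = kg⁻¹·m⁻²·s³·A²
  (3) [kg⁻¹·m⁻²·s⁴·A²] · [s⁻¹] = kg⁻¹·m⁻²·s³·A²
  (4) C·V⁻¹ = s·A·(J·C⁻¹)⁻¹ = kg⁻¹·m⁻²·s⁴·A²
All reduce to kg⁻¹·m⁻²·s³·A² except (4), which is kg⁻¹·m⁻²·s⁴·A².

(4)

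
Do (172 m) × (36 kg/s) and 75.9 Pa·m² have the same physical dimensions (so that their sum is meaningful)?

Expand each in SI base units:
  (172 m) × (36 kg/s):  [m] · [kg·s⁻¹] = kg·m·s⁻¹
  75.9 Pa·m²:  Pa·m² = N·m⁻²·m² = kg·m·s⁻²
kg·m·s⁻¹ ≠ kg·m·s⁻², so they cannot be added.

No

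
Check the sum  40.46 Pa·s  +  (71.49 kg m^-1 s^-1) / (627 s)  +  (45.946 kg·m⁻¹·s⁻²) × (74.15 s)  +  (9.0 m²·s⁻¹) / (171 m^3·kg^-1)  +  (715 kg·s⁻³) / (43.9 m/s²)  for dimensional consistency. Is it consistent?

No

In SI base units:
  40.46 Pa·s:  Pa·s = N·m⁻²·s = kg·m⁻¹·s⁻¹
  (71.49 kg m^-1 s^-1) / (627 s):  [kg·m⁻¹·s⁻¹] / [s] = kg·m⁻¹·s⁻²
  (45.946 kg·m⁻¹·s⁻²) × (74.15 s):  [kg·m⁻¹·s⁻²] · [s] = kg·m⁻¹·s⁻¹
  (9.0 m²·s⁻¹) / (171 m^3·kg^-1):  [m²·s⁻¹] / [kg⁻¹·m³] = kg·m⁻¹·s⁻¹
  (715 kg·s⁻³) / (43.9 m/s²):  [kg·s⁻³] / [m·s⁻²] = kg·m⁻¹·s⁻¹
The terms do not share a single dimension (kg·m⁻¹·s⁻² vs kg·m⁻¹·s⁻¹).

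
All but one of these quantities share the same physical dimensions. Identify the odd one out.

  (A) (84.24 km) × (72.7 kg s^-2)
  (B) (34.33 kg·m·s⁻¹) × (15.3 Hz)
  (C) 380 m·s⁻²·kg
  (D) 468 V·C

(D)

In SI base units:
  (A) [m] · [kg·s⁻²] = kg·m·s⁻²
  (B) [kg·m·s⁻¹] · [s⁻¹] = kg·m·s⁻²
  (C) kg·m·s⁻²
  (D) C·V = s·A·J·C⁻¹ = kg·m²·s⁻²
All reduce to kg·m·s⁻² except (D), which is kg·m²·s⁻².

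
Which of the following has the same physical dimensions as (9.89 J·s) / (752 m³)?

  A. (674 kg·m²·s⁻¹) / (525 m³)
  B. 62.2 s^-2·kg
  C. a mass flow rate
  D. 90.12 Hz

A.

Reference: [kg·m²·s⁻¹] / [m³] = kg·m⁻¹·s⁻¹.
Each option:
  A. [kg·m²·s⁻¹] / [m³] = kg·m⁻¹·s⁻¹  ← same
  B. kg·s⁻²
  C. [mass flow rate] = kg·s⁻¹
  D. Hz = s⁻¹
Only A. matches kg·m⁻¹·s⁻¹.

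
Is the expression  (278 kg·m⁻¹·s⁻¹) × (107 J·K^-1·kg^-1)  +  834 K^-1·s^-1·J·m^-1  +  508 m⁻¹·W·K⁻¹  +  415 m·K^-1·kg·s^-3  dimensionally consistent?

Yes

Reduce each to base SI dimensions:
  (278 kg·m⁻¹·s⁻¹) × (107 J·K^-1·kg^-1):  [kg·m⁻¹·s⁻¹] · [m²·s⁻²·K⁻¹] = kg·m·s⁻³·K⁻¹
  834 K^-1·s^-1·J·m^-1:  J·s⁻¹·m⁻¹·K⁻¹ = N·m·s⁻¹·m⁻¹·K⁻¹ = kg·m·s⁻³·K⁻¹
  508 m⁻¹·W·K⁻¹:  W·m⁻¹·K⁻¹ = J·s⁻¹·m⁻¹·K⁻¹ = kg·m·s⁻³·K⁻¹
  415 m·K^-1·kg·s^-3:  kg·m·s⁻³·K⁻¹
Every term reduces to kg·m·s⁻³·K⁻¹.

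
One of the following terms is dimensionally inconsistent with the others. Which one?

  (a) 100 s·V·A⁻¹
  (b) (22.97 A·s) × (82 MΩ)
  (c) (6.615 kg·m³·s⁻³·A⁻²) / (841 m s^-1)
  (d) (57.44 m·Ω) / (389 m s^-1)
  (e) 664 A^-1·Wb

Work out the base dimensions of each:
  (a) V·s·A⁻¹ = J·C⁻¹·s·A⁻¹ = kg·m²·s⁻²·A⁻²
  (b) [s·A] · [kg·m²·s⁻³·A⁻²] = kg·m²·s⁻²·A⁻¹
  (c) [kg·m³·s⁻³·A⁻²] / [m·s⁻¹] = kg·m²·s⁻²·A⁻²
  (d) [kg·m³·s⁻³·A⁻²] / [m·s⁻¹] = kg·m²·s⁻²·A⁻²
  (e) Wb·A⁻¹ = V·s·A⁻¹ = kg·m²·s⁻²·A⁻²
All reduce to kg·m²·s⁻²·A⁻² except (b), which is kg·m²·s⁻²·A⁻¹.

(b)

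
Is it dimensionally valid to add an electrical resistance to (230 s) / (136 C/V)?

Yes

Dimensions:
  an electrical resistance:  [electrical resistance] = kg·m²·s⁻³·A⁻²
  (230 s) / (136 C/V):  [s] / [kg⁻¹·m⁻²·s⁴·A²] = kg·m²·s⁻³·A⁻²
Both are kg·m²·s⁻³·A⁻², so they have the same dimensions and can be added.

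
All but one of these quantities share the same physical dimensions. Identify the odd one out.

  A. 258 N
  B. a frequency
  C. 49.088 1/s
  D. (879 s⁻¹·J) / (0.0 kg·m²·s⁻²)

A.

Dimensions:
  A. N = kg·m·s⁻²
  B. [frequency] = s⁻¹
  C. s⁻¹
  D. [kg·m²·s⁻³] / [kg·m²·s⁻²] = s⁻¹
All reduce to s⁻¹ except A., which is kg·m·s⁻².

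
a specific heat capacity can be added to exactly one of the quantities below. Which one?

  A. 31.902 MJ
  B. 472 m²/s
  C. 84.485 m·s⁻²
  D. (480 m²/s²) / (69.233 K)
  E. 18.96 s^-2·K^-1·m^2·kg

Reference: [specific heat capacity] = m²·s⁻²·K⁻¹.
Each option:
  A. J = N·m = kg·m²·s⁻²
  B. m²·s⁻¹
  C. m·s⁻²
  D. [m²·s⁻²] / [K] = m²·s⁻²·K⁻¹  ← same
  E. kg·m²·s⁻²·K⁻¹
Only D. matches m²·s⁻²·K⁻¹.

D.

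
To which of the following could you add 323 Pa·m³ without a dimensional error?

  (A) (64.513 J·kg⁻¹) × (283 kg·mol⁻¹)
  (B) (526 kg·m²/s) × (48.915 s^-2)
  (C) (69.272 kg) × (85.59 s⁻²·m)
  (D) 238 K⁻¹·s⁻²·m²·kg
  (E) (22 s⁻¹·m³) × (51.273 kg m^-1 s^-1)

Reference: Pa·m³ = N·m⁻²·m³ = kg·m²·s⁻².
Each option:
  (A) [m²·s⁻²] · [kg·mol⁻¹] = kg·m²·s⁻²·mol⁻¹
  (B) [kg·m²·s⁻¹] · [s⁻²] = kg·m²·s⁻³
  (C) [kg] · [m·s⁻²] = kg·m·s⁻²
  (D) kg·m²·s⁻²·K⁻¹
  (E) [m³·s⁻¹] · [kg·m⁻¹·s⁻¹] = kg·m²·s⁻²  ← same
Only (E) matches kg·m²·s⁻².

(E)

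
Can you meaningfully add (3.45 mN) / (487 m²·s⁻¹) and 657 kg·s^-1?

No

In SI base units:
  (3.45 mN) / (487 m²·s⁻¹):  [kg·m·s⁻²] / [m²·s⁻¹] = kg·m⁻¹·s⁻¹
  657 kg·s^-1:  kg·s⁻¹
kg·m⁻¹·s⁻¹ ≠ kg·s⁻¹, so they cannot be added.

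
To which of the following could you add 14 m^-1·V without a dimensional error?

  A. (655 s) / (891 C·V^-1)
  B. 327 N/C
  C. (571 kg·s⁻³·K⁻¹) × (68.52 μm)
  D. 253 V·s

Reference: V·m⁻¹ = J·C⁻¹·m⁻¹ = kg·m·s⁻³·A⁻¹.
Each option:
  A. [s] / [kg⁻¹·m⁻²·s⁴·A²] = kg·m²·s⁻³·A⁻²
  B. N·C⁻¹ = kg·m·s⁻²·(s·A)⁻¹ = kg·m·s⁻³·A⁻¹  ← same
  C. [kg·s⁻³·K⁻¹] · [m] = kg·m·s⁻³·K⁻¹
  D. V·s = J·C⁻¹·s = kg·m²·s⁻²·A⁻¹
Only B. matches kg·m·s⁻³·A⁻¹.

B.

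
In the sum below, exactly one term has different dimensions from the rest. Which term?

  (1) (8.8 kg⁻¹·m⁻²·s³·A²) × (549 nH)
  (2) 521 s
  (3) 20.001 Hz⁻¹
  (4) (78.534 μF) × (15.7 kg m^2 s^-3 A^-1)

Expand each in SI base units:
  (1) [kg⁻¹·m⁻²·s³·A²] · [kg·m²·s⁻²·A⁻²] = s
  (2) s
  (3) Hz⁻¹ = (s⁻¹)⁻¹ = s
  (4) [kg⁻¹·m⁻²·s⁴·A²] · [kg·m²·s⁻³·A⁻¹] = s·A
All reduce to s except (4), which is s·A.

(4)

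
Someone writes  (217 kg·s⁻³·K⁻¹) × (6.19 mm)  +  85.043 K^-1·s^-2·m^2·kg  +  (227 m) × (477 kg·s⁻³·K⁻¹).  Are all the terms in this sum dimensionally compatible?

No

Expand each in SI base units:
  (217 kg·s⁻³·K⁻¹) × (6.19 mm):  [kg·s⁻³·K⁻¹] · [m] = kg·m·s⁻³·K⁻¹
  85.043 K^-1·s^-2·m^2·kg:  kg·m²·s⁻²·K⁻¹
  (227 m) × (477 kg·s⁻³·K⁻¹):  [m] · [kg·s⁻³·K⁻¹] = kg·m·s⁻³·K⁻¹
The terms do not share a single dimension (kg·m²·s⁻²·K⁻¹ vs kg·m·s⁻³·K⁻¹).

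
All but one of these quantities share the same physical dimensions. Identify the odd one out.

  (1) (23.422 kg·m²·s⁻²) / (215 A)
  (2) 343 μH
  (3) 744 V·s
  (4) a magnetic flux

(2)

Reduce each to base SI dimensions:
  (1) [kg·m²·s⁻²] / [A] = kg·m²·s⁻²·A⁻¹
  (2) H = V·s·A⁻¹ = kg·m²·s⁻²·A⁻²
  (3) V·s = J·C⁻¹·s = kg·m²·s⁻²·A⁻¹
  (4) [magnetic flux] = kg·m²·s⁻²·A⁻¹
All reduce to kg·m²·s⁻²·A⁻¹ except (2), which is kg·m²·s⁻²·A⁻².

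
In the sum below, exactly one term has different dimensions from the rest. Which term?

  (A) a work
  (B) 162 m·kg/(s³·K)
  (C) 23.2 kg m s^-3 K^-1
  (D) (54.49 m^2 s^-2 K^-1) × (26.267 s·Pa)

(A)

Expand each in SI base units:
  (A) [work] = kg·m²·s⁻²
  (B) kg·m·s⁻³·K⁻¹
  (C) kg·m·s⁻³·K⁻¹
  (D) [m²·s⁻²·K⁻¹] · [kg·m⁻¹·s⁻¹] = kg·m·s⁻³·K⁻¹
All reduce to kg·m·s⁻³·K⁻¹ except (A), which is kg·m²·s⁻².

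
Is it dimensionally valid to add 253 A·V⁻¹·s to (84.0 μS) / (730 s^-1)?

Work out the base dimensions of each:
  253 A·V⁻¹·s:  A·s·V⁻¹ = A·s·(J·C⁻¹)⁻¹ = kg⁻¹·m⁻²·s⁴·A²
  (84.0 μS) / (730 s^-1):  [kg⁻¹·m⁻²·s³·A²] / [s⁻¹] = kg⁻¹·m⁻²·s⁴·A²
Both are kg⁻¹·m⁻²·s⁴·A², so they have the same dimensions and can be added.

Yes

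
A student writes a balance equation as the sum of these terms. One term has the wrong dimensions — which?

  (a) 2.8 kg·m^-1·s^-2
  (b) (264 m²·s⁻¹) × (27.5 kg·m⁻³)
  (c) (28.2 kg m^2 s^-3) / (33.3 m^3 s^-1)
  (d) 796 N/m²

Dimensions:
  (a) kg·m⁻¹·s⁻²
  (b) [m²·s⁻¹] · [kg·m⁻³] = kg·m⁻¹·s⁻¹
  (c) [kg·m²·s⁻³] / [m³·s⁻¹] = kg·m⁻¹·s⁻²
  (d) N·m⁻² = kg·m·s⁻²·m⁻² = kg·m⁻¹·s⁻²
All reduce to kg·m⁻¹·s⁻² except (b), which is kg·m⁻¹·s⁻¹.

(b)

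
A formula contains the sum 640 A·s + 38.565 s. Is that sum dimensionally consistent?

In SI base units:
  640 A·s:  A·s = s·A
  38.565 s:  s
s·A ≠ s, so they cannot be added.

No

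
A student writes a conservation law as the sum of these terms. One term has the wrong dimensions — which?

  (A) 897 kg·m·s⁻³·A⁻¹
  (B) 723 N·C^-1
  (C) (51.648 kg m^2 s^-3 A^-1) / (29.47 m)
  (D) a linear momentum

In SI base units:
  (A) kg·m·s⁻³·A⁻¹
  (B) N·C⁻¹ = kg·m·s⁻²·(s·A)⁻¹ = kg·m·s⁻³·A⁻¹
  (C) [kg·m²·s⁻³·A⁻¹] / [m] = kg·m·s⁻³·A⁻¹
  (D) [linear momentum] = kg·m·s⁻¹
All reduce to kg·m·s⁻³·A⁻¹ except (D), which is kg·m·s⁻¹.

(D)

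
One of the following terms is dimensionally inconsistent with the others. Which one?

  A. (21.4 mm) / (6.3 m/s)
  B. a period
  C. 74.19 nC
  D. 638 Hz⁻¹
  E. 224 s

C.

Reduce each to base SI dimensions:
  A. [m] / [m·s⁻¹] = s
  B. [period] = s
  C. C = s·A
  D. Hz⁻¹ = (s⁻¹)⁻¹ = s
  E. s
All reduce to s except C., which is s·A.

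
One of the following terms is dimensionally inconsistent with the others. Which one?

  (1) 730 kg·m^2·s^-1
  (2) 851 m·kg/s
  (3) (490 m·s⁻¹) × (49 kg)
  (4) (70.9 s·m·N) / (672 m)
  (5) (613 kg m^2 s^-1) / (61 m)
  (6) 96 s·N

(1)

Expand each in SI base units:
  (1) kg·m²·s⁻¹
  (2) kg·m·s⁻¹
  (3) [m·s⁻¹] · [kg] = kg·m·s⁻¹
  (4) [kg·m²·s⁻¹] / [m] = kg·m·s⁻¹
  (5) [kg·m²·s⁻¹] / [m] = kg·m·s⁻¹
  (6) N·s = kg·m·s⁻²·s = kg·m·s⁻¹
All reduce to kg·m·s⁻¹ except (1), which is kg·m²·s⁻¹.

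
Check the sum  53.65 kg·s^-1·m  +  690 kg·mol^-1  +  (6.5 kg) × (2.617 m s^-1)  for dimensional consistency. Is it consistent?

No

Work out the base dimensions of each:
  53.65 kg·s^-1·m:  kg·m·s⁻¹
  690 kg·mol^-1:  kg·mol⁻¹
  (6.5 kg) × (2.617 m s^-1):  [kg] · [m·s⁻¹] = kg·m·s⁻¹
The terms do not share a single dimension (kg·mol⁻¹ vs kg·m·s⁻¹).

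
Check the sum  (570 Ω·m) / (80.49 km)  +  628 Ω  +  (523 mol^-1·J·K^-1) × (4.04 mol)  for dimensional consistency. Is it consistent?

No

Expand each in SI base units:
  (570 Ω·m) / (80.49 km):  [kg·m³·s⁻³·A⁻²] / [m] = kg·m²·s⁻³·A⁻²
  628 Ω:  Ω = V·A⁻¹ = kg·m²·s⁻³·A⁻²
  (523 mol^-1·J·K^-1) × (4.04 mol):  [kg·m²·s⁻²·K⁻¹·mol⁻¹] · [mol] = kg·m²·s⁻²·K⁻¹
The terms do not share a single dimension (kg·m²·s⁻²·K⁻¹ vs kg·m²·s⁻³·A⁻²).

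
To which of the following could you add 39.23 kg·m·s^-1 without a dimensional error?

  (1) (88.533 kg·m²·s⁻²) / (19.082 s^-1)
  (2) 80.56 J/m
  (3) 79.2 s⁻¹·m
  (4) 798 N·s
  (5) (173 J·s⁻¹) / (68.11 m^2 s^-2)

Reference: kg·m·s⁻¹.
Each option:
  (1) [kg·m²·s⁻²] / [s⁻¹] = kg·m²·s⁻¹
  (2) J·m⁻¹ = N·m·m⁻¹ = kg·m·s⁻²
  (3) m·s⁻¹
  (4) N·s = kg·m·s⁻²·s = kg·m·s⁻¹  ← same
  (5) [kg·m²·s⁻³] / [m²·s⁻²] = kg·s⁻¹
Only (4) matches kg·m·s⁻¹.

(4)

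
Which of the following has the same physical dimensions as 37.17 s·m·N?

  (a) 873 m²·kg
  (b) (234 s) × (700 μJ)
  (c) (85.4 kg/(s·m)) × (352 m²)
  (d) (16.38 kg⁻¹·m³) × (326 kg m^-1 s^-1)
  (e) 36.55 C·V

Reference: N·m·s = kg·m·s⁻²·m·s = kg·m²·s⁻¹.
Each option:
  (a) kg·m²
  (b) [s] · [kg·m²·s⁻²] = kg·m²·s⁻¹  ← same
  (c) [kg·m⁻¹·s⁻¹] · [m²] = kg·m·s⁻¹
  (d) [kg⁻¹·m³] · [kg·m⁻¹·s⁻¹] = m²·s⁻¹
  (e) C·V = s·A·J·C⁻¹ = kg·m²·s⁻²
Only (b) matches kg·m²·s⁻¹.

(b)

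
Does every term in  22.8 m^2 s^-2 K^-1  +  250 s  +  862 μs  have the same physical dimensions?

Expand each in SI base units:
  22.8 m^2 s^-2 K^-1:  m²·s⁻²·K⁻¹
  250 s:  s
  862 μs:  s
The terms do not share a single dimension (m²·s⁻²·K⁻¹ vs s).

No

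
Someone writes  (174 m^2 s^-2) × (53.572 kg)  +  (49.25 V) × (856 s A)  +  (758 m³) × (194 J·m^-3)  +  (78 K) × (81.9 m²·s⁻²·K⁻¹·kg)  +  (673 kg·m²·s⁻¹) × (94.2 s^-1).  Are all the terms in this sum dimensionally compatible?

Yes

Expand each in SI base units:
  (174 m^2 s^-2) × (53.572 kg):  [m²·s⁻²] · [kg] = kg·m²·s⁻²
  (49.25 V) × (856 s A):  [kg·m²·s⁻³·A⁻¹] · [s·A] = kg·m²·s⁻²
  (758 m³) × (194 J·m^-3):  [m³] · [kg·m⁻¹·s⁻²] = kg·m²·s⁻²
  (78 K) × (81.9 m²·s⁻²·K⁻¹·kg):  [K] · [kg·m²·s⁻²·K⁻¹] = kg·m²·s⁻²
  (673 kg·m²·s⁻¹) × (94.2 s^-1):  [kg·m²·s⁻¹] · [s⁻¹] = kg·m²·s⁻²
Every term reduces to kg·m²·s⁻².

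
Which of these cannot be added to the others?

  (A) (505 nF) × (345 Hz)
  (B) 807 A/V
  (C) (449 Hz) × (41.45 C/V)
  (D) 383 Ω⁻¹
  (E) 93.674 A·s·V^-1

(E)

In SI base units:
  (A) [kg⁻¹·m⁻²·s⁴·A²] · [s⁻¹] = kg⁻¹·m⁻²·s³·A²
  (B) A·V⁻¹ = A·(J·C⁻¹)⁻¹ = kg⁻¹·m⁻²·s³·A²
  (C) [s⁻¹] · [kg⁻¹·m⁻²·s⁴·A²] = kg⁻¹·m⁻²·s³·A²
  (D) Ω⁻¹ = (V·A⁻¹)⁻¹ = kg⁻¹·m⁻²·s³·A²
  (E) A·s·V⁻¹ = A·s·(J·C⁻¹)⁻¹ = kg⁻¹·m⁻²·s⁴·A²
All reduce to kg⁻¹·m⁻²·s³·A² except (E), which is kg⁻¹·m⁻²·s⁴·A².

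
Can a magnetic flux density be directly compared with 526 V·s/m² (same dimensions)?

Yes

Dimensions:
  a magnetic flux density:  [magnetic flux density] = kg·s⁻²·A⁻¹
  526 V·s/m²:  V·s·m⁻² = J·C⁻¹·s·m⁻² = kg·s⁻²·A⁻¹
Both are kg·s⁻²·A⁻¹, so they have the same dimensions and can be added.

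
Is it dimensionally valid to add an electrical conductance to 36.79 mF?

No

Reduce each to base SI dimensions:
  an electrical conductance:  [electrical conductance] = kg⁻¹·m⁻²·s³·A²
  36.79 mF:  F = C·V⁻¹ = kg⁻¹·m⁻²·s⁴·A²
kg⁻¹·m⁻²·s³·A² ≠ kg⁻¹·m⁻²·s⁴·A², so they cannot be added.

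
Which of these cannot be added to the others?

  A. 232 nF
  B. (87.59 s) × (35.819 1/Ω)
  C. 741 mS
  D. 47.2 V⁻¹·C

C.

Work out the base dimensions of each:
  A. F = C·V⁻¹ = kg⁻¹·m⁻²·s⁴·A²
  B. [s] · [kg⁻¹·m⁻²·s³·A²] = kg⁻¹·m⁻²·s⁴·A²
  C. S = Ω⁻¹ = kg⁻¹·m⁻²·s³·A²
  D. C·V⁻¹ = s·A·(J·C⁻¹)⁻¹ = kg⁻¹·m⁻²·s⁴·A²
All reduce to kg⁻¹·m⁻²·s⁴·A² except C., which is kg⁻¹·m⁻²·s³·A².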